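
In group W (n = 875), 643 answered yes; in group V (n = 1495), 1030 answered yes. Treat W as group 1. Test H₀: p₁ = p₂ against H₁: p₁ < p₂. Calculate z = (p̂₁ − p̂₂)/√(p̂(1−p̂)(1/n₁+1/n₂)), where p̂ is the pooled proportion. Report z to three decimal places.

p̂₁ = 643/875 = 0.734857, p̂₂ = 1030/1495 = 0.688963.
Pooled p̂ = (643+1030)/(875+1495) = 1673/2370 = 0.705907.
SE = √(0.207602 × 0.00181175) = 0.019394.
z = (0.734857 − 0.688963)/0.019394 = 0.045894/0.019394 = 2.366.

z = 2.366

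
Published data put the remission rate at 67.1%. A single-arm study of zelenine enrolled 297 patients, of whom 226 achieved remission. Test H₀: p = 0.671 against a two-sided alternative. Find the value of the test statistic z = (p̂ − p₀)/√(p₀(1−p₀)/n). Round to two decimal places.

z = 3.30

p̂ = 226/297 = 0.76094.
Under H₀, SE = √(0.671·0.329/297) = √(0.000743296) = 0.02726.
z = (0.76094 − 0.671)/0.02726 = 0.08994/0.02726 = 3.30.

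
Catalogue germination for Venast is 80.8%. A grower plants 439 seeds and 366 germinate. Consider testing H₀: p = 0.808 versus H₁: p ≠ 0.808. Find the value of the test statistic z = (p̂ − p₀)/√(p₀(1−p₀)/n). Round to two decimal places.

p̂ = 366/439 ≈ 0.8337.
Under H₀, SE = √(0.808·0.192/439) = √(0.000353385) = 0.0188.
z = (0.8337 − 0.808)/0.0188 = 0.0257/0.0188 = 1.37.

z = 1.37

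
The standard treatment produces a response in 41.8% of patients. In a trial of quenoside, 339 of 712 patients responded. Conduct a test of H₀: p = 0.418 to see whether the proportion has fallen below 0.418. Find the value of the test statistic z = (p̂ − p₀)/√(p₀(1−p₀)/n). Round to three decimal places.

p̂ = 339/712 = 0.476124.
Under H₀, SE = √(0.418·0.582/712) = √(0.00034168) = 0.018485.
z = (0.476124 − 0.418)/0.018485 = 0.058124/0.018485 = 3.144.
p-value = P(Z < 3.144) ≈ 0.9992.

z = 3.144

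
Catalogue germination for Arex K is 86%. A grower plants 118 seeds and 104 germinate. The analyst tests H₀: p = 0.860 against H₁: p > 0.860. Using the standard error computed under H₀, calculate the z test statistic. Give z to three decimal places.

z = 0.669

p̂ = 104/118 ≈ 0.88136.
Standard error under H₀: √(0.86×0.14/118) = 0.03194.
z = (0.88136 − 0.86)/0.03194 = 0.02136/0.03194 = 0.669.
p-value = P(Z > 0.669) ≈ 0.2519.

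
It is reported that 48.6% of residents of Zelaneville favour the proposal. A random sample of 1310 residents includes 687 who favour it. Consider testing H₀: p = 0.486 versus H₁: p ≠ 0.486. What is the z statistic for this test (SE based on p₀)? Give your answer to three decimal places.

z = 2.783

p̂ = 687/1310 = 0.52443.
Standard error under H₀: √(0.486×0.514/1310) = 0.01381.
z = (0.52443 − 0.486)/0.01381 = 0.03843/0.01381 = 2.783.
Two-sided p-value ≈ 2·Φ(−2.783) = 0.0054.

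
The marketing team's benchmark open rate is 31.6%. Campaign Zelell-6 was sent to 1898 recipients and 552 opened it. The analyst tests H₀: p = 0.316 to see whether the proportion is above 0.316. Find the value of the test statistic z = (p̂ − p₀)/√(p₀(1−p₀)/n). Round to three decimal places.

p̂ = 552/1898 ≈ 0.2908325.
Under H₀, SE = √(0.316·0.684/1898) = √(0.00011388) = 0.0106715.
z = (0.2908325 − 0.316)/0.0106715 = -0.0251675/0.0106715 = -2.358.
p-value = P(Z > -2.358) ≈ 0.9908.

z = -2.358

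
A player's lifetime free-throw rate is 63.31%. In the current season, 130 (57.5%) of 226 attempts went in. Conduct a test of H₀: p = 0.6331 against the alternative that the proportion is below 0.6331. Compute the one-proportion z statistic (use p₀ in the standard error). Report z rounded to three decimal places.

z = -1.805

p̂ = 130/226 ≈ 0.57522.
Standard error under H₀: √(0.6331×0.3669/226) = 0.03206.
z = (0.57522 − 0.6331)/0.03206 = -0.05788/0.03206 = -1.805.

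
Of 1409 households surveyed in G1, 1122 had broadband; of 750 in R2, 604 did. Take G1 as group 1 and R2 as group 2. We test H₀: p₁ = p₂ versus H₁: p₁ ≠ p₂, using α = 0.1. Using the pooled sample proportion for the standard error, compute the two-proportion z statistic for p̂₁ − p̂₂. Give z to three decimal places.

p̂₁ = 1122/1409 = 0.796309, p̂₂ = 604/750 = 0.805333.
Pooled p̂ = (1122+604)/(1409+750) = 1726/2159 = 0.799444.
SE = √(0.160333 × 0.00204306) = 0.018099.
z = (0.796309 − 0.805333)/0.018099 = -0.009024/0.018099 = -0.499.
Two-sided p-value ≈ 2·Φ(−0.499) = 0.6181; since p > α = 0.1, fail to reject H₀.

z = -0.499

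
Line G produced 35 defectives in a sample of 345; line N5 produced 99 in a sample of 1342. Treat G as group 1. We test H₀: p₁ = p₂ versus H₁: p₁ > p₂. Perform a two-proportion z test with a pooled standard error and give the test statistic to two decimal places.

z = 1.70

p̂₁ = 35/345 ≈ 0.10145, p̂₂ = 99/1342 ≈ 0.07377.
Pooled p̂ = (35+99)/(345+1342) = 134/1687 = 0.07943.
SE = √(p̂(1−p̂)(1/n₁+1/n₂)) = √(0.07943·0.92057·0.00364371) = √(0.000266434) = 0.01632.
z = (0.10145 − 0.07377)/0.01632 = 0.02768/0.01632 = 1.70.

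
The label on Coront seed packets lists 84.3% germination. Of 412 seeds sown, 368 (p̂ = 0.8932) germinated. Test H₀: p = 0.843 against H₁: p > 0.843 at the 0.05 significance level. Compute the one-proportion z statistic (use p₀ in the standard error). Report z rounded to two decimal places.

z = 2.80

p̂ = 368/412 ≈ 0.8932.
SE = √(p₀(1−p₀)/n) = √(0.13235/412) = 0.0179.
z = (0.8932 − 0.843)/0.0179 = 0.0502/0.0179 = 2.80.
p-value = P(Z > 2.801) ≈ 0.0025. With α = 0.05, reject H₀.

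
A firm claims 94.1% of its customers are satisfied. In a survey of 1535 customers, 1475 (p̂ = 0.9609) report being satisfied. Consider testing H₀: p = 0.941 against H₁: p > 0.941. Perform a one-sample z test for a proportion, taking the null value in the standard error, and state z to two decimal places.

z = 3.31

p̂ = 1475/1535 ≈ 0.96091.
Under H₀, SE = √(0.941·0.059/1535) = √(3.61687e-05) = 0.00601.
z = (0.96091 − 0.941)/0.00601 = 0.01991/0.00601 = 3.31.
p-value = P(Z > 3.311) ≈ 0.0005.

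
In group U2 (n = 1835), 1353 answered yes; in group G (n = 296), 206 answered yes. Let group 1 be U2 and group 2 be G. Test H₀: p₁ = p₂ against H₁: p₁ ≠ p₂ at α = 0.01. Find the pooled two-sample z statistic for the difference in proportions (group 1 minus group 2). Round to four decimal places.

p̂₁ = 1353/1835 ≈ 0.7373297, p̂₂ = 206/296 ≈ 0.6959459.
Pooled p̂ = (1353+206)/(1835+296) = 1559/2131 = 0.7315814.
SE = √(0.19637 × 0.00392334) = 0.0277565.
z = (0.7373297 − 0.6959459)/0.0277565 = 0.0413838/0.0277565 = 1.4910.
p-value = 2·P(Z > 1.491) ≈ 0.1360. With α = 0.01, fail to reject H₀.

z = 1.4910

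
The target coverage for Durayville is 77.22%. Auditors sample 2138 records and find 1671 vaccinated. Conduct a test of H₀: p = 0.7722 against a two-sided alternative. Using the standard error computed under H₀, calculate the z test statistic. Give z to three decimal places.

z = 1.033

p̂ = 1671/2138 = 0.78157.
SE = √(p₀(1−p₀)/n) = √(0.17591/2138) = 0.00907.
z = (0.78157 − 0.7722)/0.00907 = 0.00937/0.00907 = 1.033.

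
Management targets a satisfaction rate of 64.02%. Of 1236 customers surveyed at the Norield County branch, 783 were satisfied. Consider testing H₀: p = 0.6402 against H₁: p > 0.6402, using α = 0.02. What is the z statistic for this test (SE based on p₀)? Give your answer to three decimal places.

z = -0.491

p̂ = 783/1236 ≈ 0.63350.
Standard error under H₀: √(0.6402×0.3598/1236) = 0.01365.
z = (0.63350 − 0.6402)/0.01365 = -0.00670/0.01365 = -0.491.
p-value = P(Z > -0.491) ≈ 0.6883, so at α = 0.02 we fail to reject H₀.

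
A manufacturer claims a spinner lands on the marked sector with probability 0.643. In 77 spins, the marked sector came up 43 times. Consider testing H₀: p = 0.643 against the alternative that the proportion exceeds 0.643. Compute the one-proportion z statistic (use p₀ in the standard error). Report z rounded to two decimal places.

z = -1.55

p̂ = 43/77 ≈ 0.5584.
Standard error under H₀: √(0.643×0.357/77) = 0.0546.
z = (0.5584 − 0.643)/0.0546 = -0.0846/0.0546 = -1.55.
p-value = P(Z > -1.549) ≈ 0.9393.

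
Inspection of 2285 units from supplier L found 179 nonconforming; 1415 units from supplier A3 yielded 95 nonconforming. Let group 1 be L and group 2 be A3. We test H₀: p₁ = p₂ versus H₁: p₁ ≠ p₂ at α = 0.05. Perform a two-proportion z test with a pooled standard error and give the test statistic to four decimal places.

p̂₁ = 179/2285 ≈ 0.078337, p̂₂ = 95/1415 ≈ 0.067138.
Pooled p̂ = (179+95)/(2285+1415) = 274/3700 = 0.074054.
SE = √(0.0685701 × 0.00114435) = 0.008858.
z = (0.078337 − 0.067138)/0.008858 = 0.011199/0.008858 = 1.2643.
Two-sided p-value ≈ 2·Φ(−1.264) = 0.2061. With α = 0.05, fail to reject H₀.

z = 1.2643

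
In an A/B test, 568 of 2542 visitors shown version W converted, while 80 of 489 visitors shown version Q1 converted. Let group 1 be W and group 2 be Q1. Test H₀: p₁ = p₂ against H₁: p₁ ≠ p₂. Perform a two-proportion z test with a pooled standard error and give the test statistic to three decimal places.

p̂₁ = 568/2542 = 0.223446, p̂₂ = 80/489 = 0.163599.
Pooled p̂ = (568+80)/(2542+489) = 648/3031 = 0.213791.
SE = √(p̂(1−p̂)(1/n₁+1/n₂)) = √(0.213791·0.786209·0.00243838) = √(0.000409854) = 0.020245.
z = (0.223446 − 0.163599)/0.020245 = 0.059847/0.020245 = 2.956.

z = 2.956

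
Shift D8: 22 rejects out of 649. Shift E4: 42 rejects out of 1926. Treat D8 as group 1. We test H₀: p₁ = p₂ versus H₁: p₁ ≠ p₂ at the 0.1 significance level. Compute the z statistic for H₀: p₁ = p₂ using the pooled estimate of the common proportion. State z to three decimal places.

p̂₁ = 22/649 = 0.033898, p̂₂ = 42/1926 = 0.021807.
Pooled p̂ = (22+42)/(649+1926) = 64/2575 = 0.024854.
SE = √(p̂(1−p̂)(1/n₁+1/n₂)) = √(0.024854·0.975146·0.00206004) = √(4.99285e-05) = 0.007066.
z = (0.033898 − 0.021807)/0.007066 = 0.012091/0.007066 = 1.711.
Two-sided p-value ≈ 2·Φ(−1.711) = 0.0870. With α = 0.1, reject H₀.

z = 1.711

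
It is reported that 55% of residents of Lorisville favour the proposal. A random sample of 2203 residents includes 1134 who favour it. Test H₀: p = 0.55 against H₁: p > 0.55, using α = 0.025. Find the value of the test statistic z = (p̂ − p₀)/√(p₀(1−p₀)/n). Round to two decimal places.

z = -3.33

p̂ = 1134/2203 = 0.51475.
SE = √(p₀(1−p₀)/n) = √(0.2475/2203) = 0.01060.
z = (0.51475 − 0.55)/0.01060 = -0.03525/0.01060 = -3.33.
p-value = P(Z > -3.325) ≈ 0.9996, so at α = 0.025 we fail to reject H₀.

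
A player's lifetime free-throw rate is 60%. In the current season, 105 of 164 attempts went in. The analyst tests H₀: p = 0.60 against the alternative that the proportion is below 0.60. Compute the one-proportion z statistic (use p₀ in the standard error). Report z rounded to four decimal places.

z = 1.0520

p̂ = 105/164 = 0.640244.
SE = √(p₀(1−p₀)/n) = √(0.24/164) = 0.038255.
z = (0.640244 − 0.6)/0.038255 = 0.040244/0.038255 = 1.0520.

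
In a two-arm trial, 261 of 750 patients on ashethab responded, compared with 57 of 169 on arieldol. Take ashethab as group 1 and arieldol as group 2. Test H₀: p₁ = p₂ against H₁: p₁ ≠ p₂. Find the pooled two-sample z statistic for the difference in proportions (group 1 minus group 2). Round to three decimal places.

z = 0.265

p̂₁ = 261/750 = 0.34800, p̂₂ = 57/169 = 0.33728.
Pooled p̂ = (261+57)/(750+169) = 318/919 = 0.34603.
SE = √(p̂(1−p̂)(1/n₁+1/n₂)) = √(0.34603·0.65397·0.00725049) = √(0.00164073) = 0.04051.
z = (0.34800 − 0.33728)/0.04051 = 0.01072/0.04051 = 0.265.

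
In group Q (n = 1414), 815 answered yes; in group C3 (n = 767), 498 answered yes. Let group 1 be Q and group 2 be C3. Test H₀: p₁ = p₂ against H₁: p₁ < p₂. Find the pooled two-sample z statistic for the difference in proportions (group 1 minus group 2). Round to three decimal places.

z = -3.321

p̂₁ = 815/1414 = 0.57638, p̂₂ = 498/767 = 0.64928.
Pooled p̂ = (815+498)/(1414+767) = 1313/2181 = 0.60202.
SE = √(0.239592 × 0.00201099) = 0.02195.
z = (0.57638 − 0.64928)/0.02195 = -0.07290/0.02195 = -3.321.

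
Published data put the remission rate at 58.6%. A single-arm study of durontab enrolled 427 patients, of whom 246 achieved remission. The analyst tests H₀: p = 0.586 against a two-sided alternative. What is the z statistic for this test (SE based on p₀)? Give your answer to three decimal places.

z = -0.415

p̂ = 246/427 ≈ 0.57611.
SE = √(p₀(1−p₀)/n) = √(0.2426/427) = 0.02384.
z = (0.57611 − 0.586)/0.02384 = -0.00989/0.02384 = -0.415.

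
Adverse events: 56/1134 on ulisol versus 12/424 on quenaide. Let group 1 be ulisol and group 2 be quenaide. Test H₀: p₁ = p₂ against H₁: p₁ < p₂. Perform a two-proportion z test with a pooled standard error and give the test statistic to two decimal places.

p̂₁ = 56/1134 ≈ 0.04938, p̂₂ = 12/424 ≈ 0.02830.
Pooled p̂ = (56+12)/(1134+424) = 68/1558 = 0.04365.
SE = √(p̂(1−p̂)(1/n₁+1/n₂)) = √(0.04365·0.95635·0.00324032) = √(0.000135254) = 0.01163.
z = (0.04938 − 0.02830)/0.01163 = 0.02108/0.01163 = 1.81.
p-value = P(Z < 1.813) ≈ 0.9651.

z = 1.81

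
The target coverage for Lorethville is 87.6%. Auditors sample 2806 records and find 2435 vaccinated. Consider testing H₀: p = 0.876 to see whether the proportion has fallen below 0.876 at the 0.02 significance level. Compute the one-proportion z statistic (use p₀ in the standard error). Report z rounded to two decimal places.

z = -1.32

p̂ = 2435/2806 = 0.8678.
Standard error under H₀: √(0.876×0.124/2806) = 0.0062.
z = (0.8678 − 0.876)/0.0062 = -0.0082/0.0062 = -1.32.
p-value = P(Z < -1.321) ≈ 0.0933. With α = 0.02, fail to reject H₀.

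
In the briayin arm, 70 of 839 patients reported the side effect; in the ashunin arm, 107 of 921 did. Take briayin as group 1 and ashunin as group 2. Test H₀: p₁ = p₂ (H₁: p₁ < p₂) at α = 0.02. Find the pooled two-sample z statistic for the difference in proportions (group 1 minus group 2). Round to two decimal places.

p̂₁ = 70/839 = 0.0834, p̂₂ = 107/921 = 0.1162.
Pooled p̂ = (70+107)/(839+921) = 177/1760 = 0.1006.
SE = √(0.0904542 × 0.00227767) = 0.0144.
z = (0.0834 − 0.1162)/0.0144 = -0.0328/0.0144 = -2.28.
p-value = P(Z < -2.281) ≈ 0.0113, so at α = 0.02 we reject H₀.

z = -2.28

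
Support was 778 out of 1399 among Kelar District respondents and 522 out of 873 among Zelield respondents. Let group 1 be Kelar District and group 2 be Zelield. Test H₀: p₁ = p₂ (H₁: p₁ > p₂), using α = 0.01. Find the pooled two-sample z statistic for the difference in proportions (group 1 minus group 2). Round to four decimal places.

z = -1.9601

p̂₁ = 778/1399 = 0.5561115, p̂₂ = 522/873 = 0.5979381.
Pooled p̂ = (778+522)/(1399+873) = 1300/2272 = 0.5721831.
SE = √(p̂(1−p̂)(1/n₁+1/n₂)) = √(0.5721831·0.4278169·0.00186027) = √(0.000455375) = 0.0213395.
z = (0.5561115 − 0.5979381)/0.0213395 = -0.0418266/0.0213395 = -1.9601.
p-value = P(Z > -1.960) ≈ 0.9750, so at α = 0.01 we fail to reject H₀.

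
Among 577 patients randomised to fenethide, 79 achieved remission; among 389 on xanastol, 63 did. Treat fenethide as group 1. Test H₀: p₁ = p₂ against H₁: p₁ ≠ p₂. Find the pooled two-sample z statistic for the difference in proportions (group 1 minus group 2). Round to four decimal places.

p̂₁ = 79/577 = 0.1369151, p̂₂ = 63/389 = 0.1619537.
Pooled p̂ = (79+63)/(577+389) = 142/966 = 0.1469979.
SE = √(0.12539 × 0.0043038) = 0.0232304.
z = (0.1369151 − 0.1619537)/0.0232304 = -0.0250386/0.0232304 = -1.0778.

z = -1.0778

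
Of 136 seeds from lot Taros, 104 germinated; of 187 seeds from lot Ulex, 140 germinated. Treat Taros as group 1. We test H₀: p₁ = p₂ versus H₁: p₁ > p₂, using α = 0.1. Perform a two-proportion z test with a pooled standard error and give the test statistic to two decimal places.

z = 0.33

p̂₁ = 104/136 ≈ 0.7647, p̂₂ = 140/187 ≈ 0.7487.
Pooled p̂ = (104+140)/(136+187) = 244/323 = 0.7554.
SE = √(0.184762 × 0.0127005) = 0.0484.
z = (0.7647 − 0.7487)/0.0484 = 0.0160/0.0484 = 0.33.
p-value = P(Z > 0.331) ≈ 0.3703. With α = 0.1, fail to reject H₀.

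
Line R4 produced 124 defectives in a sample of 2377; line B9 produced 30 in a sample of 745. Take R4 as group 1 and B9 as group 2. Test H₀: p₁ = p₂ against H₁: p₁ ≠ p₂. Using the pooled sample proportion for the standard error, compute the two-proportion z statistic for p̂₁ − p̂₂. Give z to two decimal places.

p̂₁ = 124/2377 ≈ 0.0522, p̂₂ = 30/745 ≈ 0.0403.
Pooled p̂ = (124+30)/(2377+745) = 154/3122 = 0.0493.
SE = √(p̂(1−p̂)(1/n₁+1/n₂)) = √(0.0493·0.9507·0.00176298) = √(8.26735e-05) = 0.0091.
z = (0.0522 − 0.0403)/0.0091 = 0.0119/0.0091 = 1.31.
p-value = 2·P(Z > 1.309) ≈ 0.1907.

z = 1.31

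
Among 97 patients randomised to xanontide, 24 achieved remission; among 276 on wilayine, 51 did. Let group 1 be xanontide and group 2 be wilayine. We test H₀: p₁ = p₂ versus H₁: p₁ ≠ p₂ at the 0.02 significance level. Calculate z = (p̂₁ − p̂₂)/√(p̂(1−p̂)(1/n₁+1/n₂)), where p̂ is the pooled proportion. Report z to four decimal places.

p̂₁ = 24/97 ≈ 0.247423, p̂₂ = 51/276 ≈ 0.184783.
Pooled p̂ = (24+51)/(97+276) = 75/373 = 0.201072.
SE = √(p̂(1−p̂)(1/n₁+1/n₂)) = √(0.201072·0.798928·0.0139325) = √(0.00223814) = 0.047309.
z = (0.247423 − 0.184783)/0.047309 = 0.062640/0.047309 = 1.3241.
p-value = 2·P(Z > 1.324) ≈ 0.1855. With α = 0.02, fail to reject H₀.

z = 1.3241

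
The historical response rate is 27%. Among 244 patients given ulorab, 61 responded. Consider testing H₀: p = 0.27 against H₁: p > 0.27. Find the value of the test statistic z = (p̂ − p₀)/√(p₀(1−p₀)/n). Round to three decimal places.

p̂ = 61/244 ≈ 0.25000.
Standard error under H₀: √(0.27×0.73/244) = 0.02842.
z = (0.25000 − 0.27)/0.02842 = -0.02000/0.02842 = -0.704.
p-value = P(Z > -0.704) ≈ 0.7592.

z = -0.704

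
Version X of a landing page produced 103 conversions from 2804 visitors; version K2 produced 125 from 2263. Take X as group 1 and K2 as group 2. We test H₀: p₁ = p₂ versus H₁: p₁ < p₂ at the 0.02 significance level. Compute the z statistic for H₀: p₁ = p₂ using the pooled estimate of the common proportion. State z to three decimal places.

z = -3.159

p̂₁ = 103/2804 = 0.03673, p̂₂ = 125/2263 = 0.05524.
Pooled p̂ = (103+125)/(2804+2263) = 228/5067 = 0.04500.
SE = √(p̂(1−p̂)(1/n₁+1/n₂)) = √(0.04500·0.95500·0.000798525) = √(3.43144e-05) = 0.00586.
z = (0.03673 − 0.05524)/0.00586 = -0.01851/0.00586 = -3.159.
p-value = P(Z < -3.159) ≈ 0.0008, so at α = 0.02 we reject H₀.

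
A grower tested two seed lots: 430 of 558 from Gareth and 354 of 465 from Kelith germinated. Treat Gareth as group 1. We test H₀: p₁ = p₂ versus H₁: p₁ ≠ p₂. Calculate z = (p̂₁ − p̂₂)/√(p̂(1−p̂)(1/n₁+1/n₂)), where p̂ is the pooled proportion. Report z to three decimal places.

z = 0.351

p̂₁ = 430/558 = 0.77061, p̂₂ = 354/465 = 0.76129.
Pooled p̂ = (430+354)/(558+465) = 784/1023 = 0.76637.
SE = √(0.179045 × 0.00394265) = 0.02657.
z = (0.77061 − 0.76129)/0.02657 = 0.00932/0.02657 = 0.351.
p-value = 2·P(Z > 0.351) ≈ 0.7258.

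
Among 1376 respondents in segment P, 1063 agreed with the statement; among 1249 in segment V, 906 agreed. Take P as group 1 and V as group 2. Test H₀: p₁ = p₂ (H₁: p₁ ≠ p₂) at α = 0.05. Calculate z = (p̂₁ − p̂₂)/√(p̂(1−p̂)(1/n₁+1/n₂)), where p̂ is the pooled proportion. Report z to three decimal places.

p̂₁ = 1063/1376 = 0.772529, p̂₂ = 906/1249 = 0.725380.
Pooled p̂ = (1063+906)/(1376+1249) = 1969/2625 = 0.750095.
SE = √(p̂(1−p̂)(1/n₁+1/n₂)) = √(0.750095·0.249905·0.00152738) = √(0.000286312) = 0.016921.
z = (0.772529 − 0.725380)/0.016921 = 0.047149/0.016921 = 2.786.
p-value = 2·P(Z > 2.786) ≈ 0.0053; since p < α = 0.05, reject H₀.

z = 2.786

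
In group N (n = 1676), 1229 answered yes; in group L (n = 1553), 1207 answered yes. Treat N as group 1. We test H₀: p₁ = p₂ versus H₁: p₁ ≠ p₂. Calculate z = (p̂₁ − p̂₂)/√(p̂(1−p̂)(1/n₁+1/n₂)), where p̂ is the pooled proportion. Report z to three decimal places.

p̂₁ = 1229/1676 ≈ 0.733294, p̂₂ = 1207/1553 ≈ 0.777205.
Pooled p̂ = (1229+1207)/(1676+1553) = 2436/3229 = 0.754413.
SE = √(0.185274 × 0.00124057) = 0.015161.
z = (0.733294 − 0.777205)/0.015161 = -0.043911/0.015161 = -2.896.
p-value = 2·P(Z > 2.896) ≈ 0.0038.

z = -2.896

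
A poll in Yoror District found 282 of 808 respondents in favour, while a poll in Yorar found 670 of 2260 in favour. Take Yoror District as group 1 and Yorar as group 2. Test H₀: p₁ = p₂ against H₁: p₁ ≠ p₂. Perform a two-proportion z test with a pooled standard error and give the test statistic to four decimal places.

z = 2.7713

p̂₁ = 282/808 ≈ 0.349010, p̂₂ = 670/2260 ≈ 0.296460.
Pooled p̂ = (282+670)/(808+2260) = 952/3068 = 0.310300.
SE = √(p̂(1−p̂)(1/n₁+1/n₂)) = √(0.310300·0.689700·0.0016801) = √(0.000359565) = 0.018962.
z = (0.349010 − 0.296460)/0.018962 = 0.052550/0.018962 = 2.7713.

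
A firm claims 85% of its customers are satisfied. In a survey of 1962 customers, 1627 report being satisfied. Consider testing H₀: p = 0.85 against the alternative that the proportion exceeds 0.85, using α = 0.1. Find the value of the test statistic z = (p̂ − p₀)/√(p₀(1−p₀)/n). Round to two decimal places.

z = -2.57

p̂ = 1627/1962 = 0.82926.
Standard error under H₀: √(0.85×0.15/1962) = 0.00806.
z = (0.82926 − 0.85)/0.00806 = -0.02074/0.00806 = -2.57.
p-value = P(Z > -2.573) ≈ 0.9950. With α = 0.1, fail to reject H₀.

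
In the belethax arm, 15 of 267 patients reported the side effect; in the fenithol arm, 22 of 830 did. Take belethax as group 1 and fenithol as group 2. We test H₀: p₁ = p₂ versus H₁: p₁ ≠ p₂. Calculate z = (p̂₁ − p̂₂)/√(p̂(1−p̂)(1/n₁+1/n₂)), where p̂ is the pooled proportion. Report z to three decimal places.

p̂₁ = 15/267 ≈ 0.05618, p̂₂ = 22/830 ≈ 0.02651.
Pooled p̂ = (15+22)/(267+830) = 37/1097 = 0.03373.
SE = √(0.0325907 × 0.00495014) = 0.01270.
z = (0.05618 − 0.02651)/0.01270 = 0.02967/0.01270 = 2.336.
Two-sided p-value ≈ 2·Φ(−2.336) = 0.0195.

z = 2.336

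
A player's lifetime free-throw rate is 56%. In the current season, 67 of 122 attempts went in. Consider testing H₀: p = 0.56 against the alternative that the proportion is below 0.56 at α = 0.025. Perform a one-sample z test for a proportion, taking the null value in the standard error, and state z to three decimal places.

p̂ = 67/122 = 0.54918.
SE = √(p₀(1−p₀)/n) = √(0.2464/122) = 0.04494.
z = (0.54918 − 0.56)/0.04494 = -0.01082/0.04494 = -0.241.
p-value = P(Z < -0.241) ≈ 0.4049, so at α = 0.025 we fail to reject H₀.

z = -0.241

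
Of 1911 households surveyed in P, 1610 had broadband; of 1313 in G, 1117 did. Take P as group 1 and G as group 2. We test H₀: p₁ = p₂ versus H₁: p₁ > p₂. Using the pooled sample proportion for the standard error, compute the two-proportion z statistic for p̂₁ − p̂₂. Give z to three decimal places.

p̂₁ = 1610/1911 = 0.84249, p̂₂ = 1117/1313 = 0.85072.
Pooled p̂ = (1610+1117)/(1911+1313) = 2727/3224 = 0.84584.
SE = √(p̂(1−p̂)(1/n₁+1/n₂)) = √(0.84584·0.15416·0.0012849) = √(0.000167541) = 0.01294.
z = (0.84249 − 0.85072)/0.01294 = -0.00823/0.01294 = -0.636.
p-value = P(Z > -0.636) ≈ 0.7376.

z = -0.636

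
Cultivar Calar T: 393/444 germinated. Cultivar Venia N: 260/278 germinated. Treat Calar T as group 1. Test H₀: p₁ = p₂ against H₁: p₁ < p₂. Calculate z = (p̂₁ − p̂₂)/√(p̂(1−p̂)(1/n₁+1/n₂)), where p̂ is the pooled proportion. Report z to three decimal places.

z = -2.229

p̂₁ = 393/444 = 0.885135, p̂₂ = 260/278 = 0.935252.
Pooled p̂ = (393+260)/(444+278) = 653/722 = 0.904432.
SE = √(0.0864346 × 0.00584937) = 0.022485.
z = (0.885135 − 0.935252)/0.022485 = -0.050117/0.022485 = -2.229.
p-value = P(Z < -2.229) ≈ 0.0129.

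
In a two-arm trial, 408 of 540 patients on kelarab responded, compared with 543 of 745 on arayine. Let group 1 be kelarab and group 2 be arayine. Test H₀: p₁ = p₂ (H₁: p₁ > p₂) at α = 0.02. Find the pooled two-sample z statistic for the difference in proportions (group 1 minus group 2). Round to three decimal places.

z = 1.077

p̂₁ = 408/540 = 0.75556, p̂₂ = 543/745 = 0.72886.
Pooled p̂ = (408+543)/(540+745) = 951/1285 = 0.74008.
SE = √(0.192363 × 0.00319413) = 0.02479.
z = (0.75556 − 0.72886)/0.02479 = 0.02670/0.02479 = 1.077.
p-value = P(Z > 1.077) ≈ 0.1407. With α = 0.02, fail to reject H₀.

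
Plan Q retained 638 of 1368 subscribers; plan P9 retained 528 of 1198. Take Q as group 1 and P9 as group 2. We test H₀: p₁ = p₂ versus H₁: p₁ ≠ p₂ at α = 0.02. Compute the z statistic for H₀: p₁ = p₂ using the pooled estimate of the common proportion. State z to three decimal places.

z = 1.301

p̂₁ = 638/1368 ≈ 0.466374, p̂₂ = 528/1198 ≈ 0.440735.
Pooled p̂ = (638+528)/(1368+1198) = 1166/2566 = 0.454404.
SE = √(p̂(1−p̂)(1/n₁+1/n₂)) = √(0.454404·0.545596·0.00156572) = √(0.000388175) = 0.019702.
z = (0.466374 − 0.440735)/0.019702 = 0.025639/0.019702 = 1.301.
Two-sided p-value ≈ 2·Φ(−1.301) = 0.1931, so at α = 0.02 we fail to reject H₀.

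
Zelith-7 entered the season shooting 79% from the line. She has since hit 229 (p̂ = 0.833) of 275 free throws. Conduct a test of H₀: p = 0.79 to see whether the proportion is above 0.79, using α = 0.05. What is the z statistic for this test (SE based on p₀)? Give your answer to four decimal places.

p̂ = 229/275 = 0.832727.
Standard error under H₀: √(0.79×0.21/275) = 0.024562.
z = (0.832727 − 0.79)/0.024562 = 0.042727/0.024562 = 1.7396.
p-value = P(Z > 1.740) ≈ 0.0410. With α = 0.05, reject H₀.

z = 1.7396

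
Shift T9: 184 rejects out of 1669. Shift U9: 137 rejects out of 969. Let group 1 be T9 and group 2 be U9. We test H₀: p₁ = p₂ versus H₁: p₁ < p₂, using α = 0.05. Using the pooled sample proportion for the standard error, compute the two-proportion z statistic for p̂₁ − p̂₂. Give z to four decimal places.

z = -2.3583

p̂₁ = 184/1669 = 0.110246, p̂₂ = 137/969 = 0.141383.
Pooled p̂ = (184+137)/(1669+969) = 321/2638 = 0.121683.
SE = √(0.106876 × 0.00163115) = 0.013203.
z = (0.110246 − 0.141383)/0.013203 = -0.031137/0.013203 = -2.3583.
p-value = P(Z < -2.358) ≈ 0.0092. With α = 0.05, reject H₀.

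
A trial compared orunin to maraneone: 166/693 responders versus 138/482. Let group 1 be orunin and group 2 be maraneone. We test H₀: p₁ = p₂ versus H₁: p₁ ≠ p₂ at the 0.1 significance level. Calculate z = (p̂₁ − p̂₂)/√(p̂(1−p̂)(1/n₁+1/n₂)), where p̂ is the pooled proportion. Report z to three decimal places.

z = -1.801

p̂₁ = 166/693 = 0.23954, p̂₂ = 138/482 = 0.28631.
Pooled p̂ = (166+138)/(693+482) = 304/1175 = 0.25872.
SE = √(0.191786 × 0.00351769) = 0.02597.
z = (0.23954 − 0.28631)/0.02597 = -0.04677/0.02597 = -1.801.
Two-sided p-value ≈ 2·Φ(−1.801) = 0.0718; since p < α = 0.1, reject H₀.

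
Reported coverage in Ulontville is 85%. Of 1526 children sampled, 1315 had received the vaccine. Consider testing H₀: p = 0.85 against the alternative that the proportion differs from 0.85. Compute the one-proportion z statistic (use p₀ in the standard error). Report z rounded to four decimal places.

p̂ = 1315/1526 ≈ 0.8617300.
Under H₀, SE = √(0.85·0.15/1526) = √(8.35518e-05) = 0.0091407.
z = (0.8617300 − 0.85)/0.0091407 = 0.0117300/0.0091407 = 1.2833.
p-value = 2·P(Z > 1.283) ≈ 0.1994.

z = 1.2833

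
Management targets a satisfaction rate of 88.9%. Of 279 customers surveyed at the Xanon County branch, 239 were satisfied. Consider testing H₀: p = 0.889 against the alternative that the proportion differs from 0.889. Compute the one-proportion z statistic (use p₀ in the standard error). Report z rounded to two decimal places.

z = -1.72

p̂ = 239/279 ≈ 0.8566.
SE = √(p₀(1−p₀)/n) = √(0.098679/279) = 0.0188.
z = (0.8566 − 0.889)/0.0188 = -0.0324/0.0188 = -1.72.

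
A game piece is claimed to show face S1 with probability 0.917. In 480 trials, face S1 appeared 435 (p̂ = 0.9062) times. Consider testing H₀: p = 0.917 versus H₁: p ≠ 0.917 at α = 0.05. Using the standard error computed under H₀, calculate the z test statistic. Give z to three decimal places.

z = -0.854

p̂ = 435/480 ≈ 0.90625.
Under H₀, SE = √(0.917·0.083/480) = √(0.000158565) = 0.01259.
z = (0.90625 − 0.917)/0.01259 = -0.01075/0.01259 = -0.854.
Two-sided p-value ≈ 2·Φ(−0.854) = 0.3933, so at α = 0.05 we fail to reject H₀.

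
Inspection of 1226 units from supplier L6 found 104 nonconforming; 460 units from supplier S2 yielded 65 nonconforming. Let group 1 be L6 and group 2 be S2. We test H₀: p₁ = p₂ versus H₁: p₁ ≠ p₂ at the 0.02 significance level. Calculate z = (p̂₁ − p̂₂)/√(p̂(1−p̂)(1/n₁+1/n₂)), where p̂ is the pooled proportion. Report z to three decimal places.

p̂₁ = 104/1226 = 0.08483, p̂₂ = 65/460 = 0.14130.
Pooled p̂ = (104+65)/(1226+460) = 169/1686 = 0.10024.
SE = √(p̂(1−p̂)(1/n₁+1/n₂)) = √(0.10024·0.89976·0.00298957) = √(0.000269629) = 0.01642.
z = (0.08483 − 0.14130)/0.01642 = -0.05647/0.01642 = -3.439.
p-value = 2·P(Z > 3.439) ≈ 0.0006; since p < α = 0.02, reject H₀.

z = -3.439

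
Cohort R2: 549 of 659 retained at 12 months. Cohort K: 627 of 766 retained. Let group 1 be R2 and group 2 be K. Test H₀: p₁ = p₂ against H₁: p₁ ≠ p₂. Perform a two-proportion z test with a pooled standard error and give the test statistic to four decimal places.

z = 0.7208

p̂₁ = 549/659 ≈ 0.833080, p̂₂ = 627/766 ≈ 0.818538.
Pooled p̂ = (549+627)/(659+766) = 1176/1425 = 0.825263.
SE = √(p̂(1−p̂)(1/n₁+1/n₂)) = √(0.825263·0.174737·0.00282293) = √(0.000407078) = 0.020176.
z = (0.833080 − 0.818538)/0.020176 = 0.014542/0.020176 = 0.7208.
Two-sided p-value ≈ 2·Φ(−0.721) = 0.4710.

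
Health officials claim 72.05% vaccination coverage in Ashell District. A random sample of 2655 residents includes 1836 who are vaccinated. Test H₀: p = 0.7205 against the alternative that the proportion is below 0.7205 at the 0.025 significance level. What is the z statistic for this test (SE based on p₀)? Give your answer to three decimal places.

z = -3.327

p̂ = 1836/2655 = 0.691525.
SE = √(p₀(1−p₀)/n) = √(0.20138/2655) = 0.008709.
z = (0.691525 − 0.7205)/0.008709 = -0.028975/0.008709 = -3.327.
p-value = P(Z < -3.327) ≈ 0.0004; since p < α = 0.025, reject H₀.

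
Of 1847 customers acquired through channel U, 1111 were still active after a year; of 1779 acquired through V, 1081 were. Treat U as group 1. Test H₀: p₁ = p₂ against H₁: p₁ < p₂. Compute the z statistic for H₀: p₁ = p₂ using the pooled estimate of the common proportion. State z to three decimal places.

p̂₁ = 1111/1847 = 0.60152, p̂₂ = 1081/1779 = 0.60764.
Pooled p̂ = (1111+1081)/(1847+1779) = 2192/3626 = 0.60452.
SE = √(p̂(1−p̂)(1/n₁+1/n₂)) = √(0.60452·0.39548·0.00110353) = √(0.000263827) = 0.01624.
z = (0.60152 − 0.60764)/0.01624 = -0.00612/0.01624 = -0.377.

z = -0.377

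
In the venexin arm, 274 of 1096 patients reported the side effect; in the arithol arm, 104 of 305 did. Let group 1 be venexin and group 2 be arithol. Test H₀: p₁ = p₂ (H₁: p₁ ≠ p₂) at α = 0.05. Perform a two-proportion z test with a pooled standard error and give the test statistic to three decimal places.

z = -3.166

p̂₁ = 274/1096 = 0.250000, p̂₂ = 104/305 = 0.340984.
Pooled p̂ = (274+104)/(1096+305) = 378/1401 = 0.269807.
SE = √(0.197011 × 0.0041911) = 0.028735.
z = (0.250000 − 0.340984)/0.028735 = -0.090984/0.028735 = -3.166.
p-value = 2·P(Z > 3.166) ≈ 0.0015, so at α = 0.05 we reject H₀.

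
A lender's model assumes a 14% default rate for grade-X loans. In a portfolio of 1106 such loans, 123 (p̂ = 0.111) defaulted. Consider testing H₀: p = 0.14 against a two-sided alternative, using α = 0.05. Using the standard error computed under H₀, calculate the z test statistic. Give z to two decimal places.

p̂ = 123/1106 ≈ 0.11121.
SE = √(p₀(1−p₀)/n) = √(0.1204/1106) = 0.01043.
z = (0.11121 − 0.14)/0.01043 = -0.02879/0.01043 = -2.76.
Two-sided p-value ≈ 2·Φ(−2.759) = 0.0058, so at α = 0.05 we reject H₀.

z = -2.76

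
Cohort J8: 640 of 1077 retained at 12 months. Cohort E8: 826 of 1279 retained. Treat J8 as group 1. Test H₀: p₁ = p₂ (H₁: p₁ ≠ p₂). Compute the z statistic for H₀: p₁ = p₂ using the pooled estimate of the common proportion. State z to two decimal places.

z = -2.57

p̂₁ = 640/1077 ≈ 0.5942, p̂₂ = 826/1279 ≈ 0.6458.
Pooled p̂ = (640+826)/(1077+1279) = 1466/2356 = 0.6222.
SE = √(0.235057 × 0.00171037) = 0.0201.
z = (0.5942 − 0.6458)/0.0201 = -0.0516/0.0201 = -2.57.
p-value = 2·P(Z > 2.572) ≈ 0.0101.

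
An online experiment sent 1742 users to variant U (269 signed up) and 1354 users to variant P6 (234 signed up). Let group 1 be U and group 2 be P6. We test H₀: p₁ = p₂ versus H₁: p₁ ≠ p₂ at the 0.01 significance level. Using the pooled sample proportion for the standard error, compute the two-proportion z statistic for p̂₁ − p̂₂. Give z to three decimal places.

z = -1.377

p̂₁ = 269/1742 ≈ 0.15442, p̂₂ = 234/1354 ≈ 0.17282.
Pooled p̂ = (269+234)/(1742+1354) = 503/3096 = 0.16247.
SE = √(0.136072 × 0.00131261) = 0.01336.
z = (0.15442 − 0.17282)/0.01336 = -0.01840/0.01336 = -1.377.
Two-sided p-value ≈ 2·Φ(−1.377) = 0.1686, so at α = 0.01 we fail to reject H₀.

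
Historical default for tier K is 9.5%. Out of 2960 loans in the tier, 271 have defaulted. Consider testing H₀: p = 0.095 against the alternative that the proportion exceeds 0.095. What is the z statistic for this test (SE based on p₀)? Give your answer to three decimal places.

p̂ = 271/2960 = 0.091554.
Under H₀, SE = √(0.095·0.905/2960) = √(2.90456e-05) = 0.005389.
z = (0.091554 − 0.095)/0.005389 = -0.003446/0.005389 = -0.639.

z = -0.639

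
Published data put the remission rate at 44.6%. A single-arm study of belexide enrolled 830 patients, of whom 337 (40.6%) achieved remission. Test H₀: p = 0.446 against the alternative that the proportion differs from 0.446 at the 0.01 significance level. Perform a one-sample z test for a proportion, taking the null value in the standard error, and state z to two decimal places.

z = -2.32

p̂ = 337/830 ≈ 0.40602.
Standard error under H₀: √(0.446×0.554/830) = 0.01725.
z = (0.40602 − 0.446)/0.01725 = -0.03998/0.01725 = -2.32.
p-value = 2·P(Z > 2.317) ≈ 0.0205, so at α = 0.01 we fail to reject H₀.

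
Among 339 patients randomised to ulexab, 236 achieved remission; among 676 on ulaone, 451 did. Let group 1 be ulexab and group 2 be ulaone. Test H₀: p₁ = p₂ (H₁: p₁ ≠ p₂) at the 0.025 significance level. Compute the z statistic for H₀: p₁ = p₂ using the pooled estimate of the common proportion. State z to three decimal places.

p̂₁ = 236/339 ≈ 0.69617, p̂₂ = 451/676 ≈ 0.66716.
Pooled p̂ = (236+451)/(339+676) = 687/1015 = 0.67685.
SE = √(p̂(1−p̂)(1/n₁+1/n₂)) = √(0.67685·0.32315·0.00442914) = √(0.000968764) = 0.03112.
z = (0.69617 − 0.66716)/0.03112 = 0.02901/0.03112 = 0.932.
p-value = 2·P(Z > 0.932) ≈ 0.3514; since p > α = 0.025, fail to reject H₀.

z = 0.932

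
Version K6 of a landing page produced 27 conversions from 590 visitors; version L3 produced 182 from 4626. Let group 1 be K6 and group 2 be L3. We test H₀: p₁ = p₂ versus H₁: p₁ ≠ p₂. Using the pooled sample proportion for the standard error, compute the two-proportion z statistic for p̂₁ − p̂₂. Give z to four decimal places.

p̂₁ = 27/590 = 0.045763, p̂₂ = 182/4626 = 0.039343.
Pooled p̂ = (27+182)/(590+4626) = 209/5216 = 0.040069.
SE = √(0.0384635 × 0.00191108) = 0.008574.
z = (0.045763 − 0.039343)/0.008574 = 0.006420/0.008574 = 0.7488.
p-value = 2·P(Z > 0.749) ≈ 0.4540.

z = 0.7488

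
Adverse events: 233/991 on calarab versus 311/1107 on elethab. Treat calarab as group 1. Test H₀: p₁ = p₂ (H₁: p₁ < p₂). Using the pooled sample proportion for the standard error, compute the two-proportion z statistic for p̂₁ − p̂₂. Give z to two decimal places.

z = -2.39

p̂₁ = 233/991 = 0.2351, p̂₂ = 311/1107 = 0.2809.
Pooled p̂ = (233+311)/(991+1107) = 544/2098 = 0.2593.
SE = √(0.192061 × 0.00191242) = 0.0192.
z = (0.2351 − 0.2809)/0.0192 = -0.0458/0.0192 = -2.39.
p-value = P(Z < -2.391) ≈ 0.0084.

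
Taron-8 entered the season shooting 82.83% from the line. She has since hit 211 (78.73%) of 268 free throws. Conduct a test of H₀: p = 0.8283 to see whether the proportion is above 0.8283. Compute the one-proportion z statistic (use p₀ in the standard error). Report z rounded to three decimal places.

z = -1.779

p̂ = 211/268 ≈ 0.78731.
SE = √(p₀(1−p₀)/n) = √(0.14222/268) = 0.02304.
z = (0.78731 − 0.8283)/0.02304 = -0.04099/0.02304 = -1.779.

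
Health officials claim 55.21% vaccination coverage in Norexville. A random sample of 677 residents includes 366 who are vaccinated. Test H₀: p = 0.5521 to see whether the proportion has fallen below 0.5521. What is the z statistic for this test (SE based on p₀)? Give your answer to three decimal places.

p̂ = 366/677 = 0.54062.
Under H₀, SE = √(0.5521·0.4479/677) = √(0.000365267) = 0.01911.
z = (0.54062 − 0.5521)/0.01911 = -0.01148/0.01911 = -0.601.
p-value = P(Z < -0.601) ≈ 0.2740.

z = -0.601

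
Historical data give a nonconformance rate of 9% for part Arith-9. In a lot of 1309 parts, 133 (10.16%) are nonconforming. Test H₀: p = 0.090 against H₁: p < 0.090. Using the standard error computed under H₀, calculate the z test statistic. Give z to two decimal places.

z = 1.47

p̂ = 133/1309 = 0.1016.
Under H₀, SE = √(0.09·0.91/1309) = √(6.25668e-05) = 0.0079.
z = (0.1016 − 0.09)/0.0079 = 0.0116/0.0079 = 1.47.
p-value = P(Z < 1.467) ≈ 0.9288.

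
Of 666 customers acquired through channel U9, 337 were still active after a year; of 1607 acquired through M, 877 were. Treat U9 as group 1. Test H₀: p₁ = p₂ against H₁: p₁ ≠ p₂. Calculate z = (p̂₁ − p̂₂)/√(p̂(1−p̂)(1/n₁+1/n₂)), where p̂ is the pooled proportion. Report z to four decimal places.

p̂₁ = 337/666 = 0.506006, p̂₂ = 877/1607 = 0.545737.
Pooled p̂ = (337+877)/(666+1607) = 1214/2273 = 0.534096.
SE = √(p̂(1−p̂)(1/n₁+1/n₂)) = √(0.534096·0.465904·0.00212378) = √(0.000528476) = 0.022989.
z = (0.506006 − 0.545737)/0.022989 = -0.039731/0.022989 = -1.7283.
Two-sided p-value ≈ 2·Φ(−1.728) = 0.0839.

z = -1.7283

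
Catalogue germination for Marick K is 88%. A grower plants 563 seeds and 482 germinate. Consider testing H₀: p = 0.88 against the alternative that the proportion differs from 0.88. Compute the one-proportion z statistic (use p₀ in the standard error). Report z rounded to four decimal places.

z = -1.7431

p̂ = 482/563 = 0.856128.
Under H₀, SE = √(0.88·0.12/563) = √(0.000187567) = 0.013695.
z = (0.856128 − 0.88)/0.013695 = -0.023872/0.013695 = -1.7431.
Two-sided p-value ≈ 2·Φ(−1.743) = 0.0813.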